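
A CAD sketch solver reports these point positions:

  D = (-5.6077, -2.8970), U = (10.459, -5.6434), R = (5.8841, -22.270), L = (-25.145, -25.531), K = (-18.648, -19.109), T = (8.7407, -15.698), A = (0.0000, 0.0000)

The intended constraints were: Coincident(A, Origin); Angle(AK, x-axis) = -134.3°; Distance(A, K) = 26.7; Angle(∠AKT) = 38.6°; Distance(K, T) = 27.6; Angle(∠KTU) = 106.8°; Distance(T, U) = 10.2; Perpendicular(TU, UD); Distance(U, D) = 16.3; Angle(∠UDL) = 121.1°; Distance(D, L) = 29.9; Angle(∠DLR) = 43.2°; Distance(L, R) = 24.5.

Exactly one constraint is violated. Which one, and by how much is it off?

Distance(L, R) = 24.5 — off by 6.70.

A = (0.00, 0.00) ✓; AK at -134.3° ✓; |AK| = 26.70 ✓; ∠AKT = 38.60° ✓; |KT| = 27.60 ✓; ∠KTU = 106.8° ✓; |TU| = 10.20 ✓; ∠(TU, UD) = 90.00° ✓; |UD| = 16.30 ✓; ∠UDL = 121.1° ✓; |DL| = 29.90 ✓; ∠DLR = 43.20° ✓; |LR| = 31.20 ✗.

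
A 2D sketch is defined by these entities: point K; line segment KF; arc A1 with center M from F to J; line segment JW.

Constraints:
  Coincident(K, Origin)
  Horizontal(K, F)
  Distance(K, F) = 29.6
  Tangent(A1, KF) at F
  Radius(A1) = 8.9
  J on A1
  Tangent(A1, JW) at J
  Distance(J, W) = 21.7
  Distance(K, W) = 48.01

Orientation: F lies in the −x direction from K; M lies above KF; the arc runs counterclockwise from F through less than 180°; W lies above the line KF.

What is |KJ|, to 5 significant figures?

26.927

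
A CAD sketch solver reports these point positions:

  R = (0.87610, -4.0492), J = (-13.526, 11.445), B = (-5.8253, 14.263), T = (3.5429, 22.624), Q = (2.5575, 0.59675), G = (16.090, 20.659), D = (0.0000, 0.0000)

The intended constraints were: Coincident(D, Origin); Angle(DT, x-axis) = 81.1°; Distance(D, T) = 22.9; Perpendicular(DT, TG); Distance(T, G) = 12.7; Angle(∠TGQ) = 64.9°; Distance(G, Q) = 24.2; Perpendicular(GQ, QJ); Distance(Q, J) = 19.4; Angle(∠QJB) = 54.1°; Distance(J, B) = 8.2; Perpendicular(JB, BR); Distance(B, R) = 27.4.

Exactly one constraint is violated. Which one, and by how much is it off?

Distance(B, R) = 27.4 — off by 7.90.

D = (0.00, 0.00) ✓; DT at 81.10° ✓; |DT| = 22.90 ✓; ∠(DT, TG) = 90.00° ✓; |TG| = 12.70 ✓; ∠TGQ = 64.90° ✓; |GQ| = 24.20 ✓; ∠(GQ, QJ) = 90.00° ✓; |QJ| = 19.40 ✓; ∠QJB = 54.10° ✓; |JB| = 8.200 ✓; ∠(JB, BR) = 90.00° ✓; |BR| = 19.50 ✗.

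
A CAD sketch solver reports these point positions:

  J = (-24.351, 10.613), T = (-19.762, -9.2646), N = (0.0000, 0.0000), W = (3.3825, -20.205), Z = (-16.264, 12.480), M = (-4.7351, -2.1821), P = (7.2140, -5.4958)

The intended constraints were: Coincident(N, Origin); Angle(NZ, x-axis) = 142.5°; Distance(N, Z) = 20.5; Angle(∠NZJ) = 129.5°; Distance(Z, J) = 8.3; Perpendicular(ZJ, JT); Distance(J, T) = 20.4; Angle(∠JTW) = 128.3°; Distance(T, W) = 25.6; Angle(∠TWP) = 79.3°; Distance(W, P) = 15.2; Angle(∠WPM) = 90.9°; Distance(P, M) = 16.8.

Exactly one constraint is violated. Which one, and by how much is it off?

Distance(P, M) = 16.8 — off by 4.40.

N = (0.00, 0.00) ✓; NZ at 142.5° ✓; |NZ| = 20.50 ✓; ∠NZJ = 129.5° ✓; |ZJ| = 8.300 ✓; ∠(ZJ, JT) = 90.00° ✓; |JT| = 20.40 ✓; ∠JTW = 128.3° ✓; |TW| = 25.60 ✓; ∠TWP = 79.30° ✓; |WP| = 15.20 ✓; ∠WPM = 90.90° ✓; |PM| = 12.40 ✗.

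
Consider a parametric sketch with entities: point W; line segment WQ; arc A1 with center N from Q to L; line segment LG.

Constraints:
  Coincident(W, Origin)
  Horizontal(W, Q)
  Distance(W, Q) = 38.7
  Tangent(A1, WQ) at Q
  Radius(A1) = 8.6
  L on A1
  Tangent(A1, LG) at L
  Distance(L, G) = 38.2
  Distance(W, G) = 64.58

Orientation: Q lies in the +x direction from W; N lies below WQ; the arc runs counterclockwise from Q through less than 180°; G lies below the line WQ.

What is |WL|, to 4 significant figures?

32.74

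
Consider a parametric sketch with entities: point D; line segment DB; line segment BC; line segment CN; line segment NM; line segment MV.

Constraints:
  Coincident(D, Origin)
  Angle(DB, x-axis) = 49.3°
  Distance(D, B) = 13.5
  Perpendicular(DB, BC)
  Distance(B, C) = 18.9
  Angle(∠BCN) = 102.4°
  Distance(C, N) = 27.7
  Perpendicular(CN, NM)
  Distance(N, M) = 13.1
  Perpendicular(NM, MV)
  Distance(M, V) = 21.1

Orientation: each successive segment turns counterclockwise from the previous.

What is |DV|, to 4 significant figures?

8.636

CN is perpendicular to NM, so NM runs at -53.10°; with |NM| = 13.1, M = (-19.81, -4.548). The perpendicularity gives MV at right angles to NM, so MV runs at 36.90°; with |MV| = 21.1, V = (-2.938, 8.121). Then |DV| = |V − D| = 8.636.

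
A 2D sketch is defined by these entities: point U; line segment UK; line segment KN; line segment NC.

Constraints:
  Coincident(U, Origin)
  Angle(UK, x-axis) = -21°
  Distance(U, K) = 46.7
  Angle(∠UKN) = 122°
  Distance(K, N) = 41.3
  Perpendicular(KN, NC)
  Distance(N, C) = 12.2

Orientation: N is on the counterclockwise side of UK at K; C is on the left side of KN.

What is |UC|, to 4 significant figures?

71.51

U is at the origin; UK runs at -21.0° with length 46.7, so K = 46.7·(cos -21.0°, sin -21.0°) = (43.60, -16.74). ∠UKN = 122.0°, so KN runs at -21.0° + (180° − 122.0°) = 37.00° from the x-axis; with |KN| = 41.3, N = K + 41.3·(cos 37.00°, sin 37.00°) = (76.58, 8.119). The perpendicularity gives NC at right angles to KN; with |NC| = 12.2 on the left of KN, C = N + 12.2·(-0.6018, 0.7986) = (69.24, 17.86). Then |UC| = |C − U| = 71.51.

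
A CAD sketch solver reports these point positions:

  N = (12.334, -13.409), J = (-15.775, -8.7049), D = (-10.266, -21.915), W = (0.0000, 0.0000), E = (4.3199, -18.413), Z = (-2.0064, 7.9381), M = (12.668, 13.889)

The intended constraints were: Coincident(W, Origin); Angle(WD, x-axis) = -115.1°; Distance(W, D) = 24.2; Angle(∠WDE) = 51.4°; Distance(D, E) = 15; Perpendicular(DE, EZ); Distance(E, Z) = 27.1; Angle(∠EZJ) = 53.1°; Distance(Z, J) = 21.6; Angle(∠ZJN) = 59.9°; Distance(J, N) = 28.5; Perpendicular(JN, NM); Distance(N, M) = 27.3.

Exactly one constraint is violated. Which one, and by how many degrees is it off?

Perpendicular(JN, NM) — off by 8.80°.

W = (0.00, 0.00) ✓; WD at -115.1° ✓; |WD| = 24.20 ✓; ∠WDE = 51.40° ✓; |DE| = 15.00 ✓; ∠(DE, EZ) = 90.00° ✓; |EZ| = 27.10 ✓; ∠EZJ = 53.10° ✓; |ZJ| = 21.60 ✓; ∠ZJN = 59.90° ✓; |JN| = 28.50 ✓; ∠(JN, NM) = 98.80° ✗; |NM| = 27.30 ✓.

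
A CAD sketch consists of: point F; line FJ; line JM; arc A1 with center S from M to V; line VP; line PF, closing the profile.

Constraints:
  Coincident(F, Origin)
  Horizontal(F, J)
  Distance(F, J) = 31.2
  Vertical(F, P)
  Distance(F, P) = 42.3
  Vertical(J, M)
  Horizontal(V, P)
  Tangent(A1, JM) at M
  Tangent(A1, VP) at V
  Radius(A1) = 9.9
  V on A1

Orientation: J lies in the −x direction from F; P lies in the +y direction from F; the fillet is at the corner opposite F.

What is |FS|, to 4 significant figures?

38.77

F is at the origin; FJ is horizontal with |FJ| = 31.2 and J on the −x side, so J = (-31.20, 0.000). FP is vertical with |FP| = 42.3 and P on the +y side, so P = (0.000, 42.30). The virtual corner opposite F is at (-31.20, 42.30). Since A1 is tangent to JM there, SM ⟂ JM and tangency of A1 to VP means the radius SV is perpendicular to VP, with radius 9.9, so the center S sits 9.9 in from both sides at S = (-21.30, 32.40). Then |FS| = |S − F| = 38.77.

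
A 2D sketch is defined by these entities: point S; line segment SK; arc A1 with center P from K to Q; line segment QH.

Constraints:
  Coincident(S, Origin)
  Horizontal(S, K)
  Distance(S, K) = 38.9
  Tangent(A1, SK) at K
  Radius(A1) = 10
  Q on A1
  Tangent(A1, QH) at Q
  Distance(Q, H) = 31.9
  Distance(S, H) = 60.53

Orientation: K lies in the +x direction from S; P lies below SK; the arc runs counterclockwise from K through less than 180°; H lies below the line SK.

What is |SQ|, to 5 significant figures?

32.832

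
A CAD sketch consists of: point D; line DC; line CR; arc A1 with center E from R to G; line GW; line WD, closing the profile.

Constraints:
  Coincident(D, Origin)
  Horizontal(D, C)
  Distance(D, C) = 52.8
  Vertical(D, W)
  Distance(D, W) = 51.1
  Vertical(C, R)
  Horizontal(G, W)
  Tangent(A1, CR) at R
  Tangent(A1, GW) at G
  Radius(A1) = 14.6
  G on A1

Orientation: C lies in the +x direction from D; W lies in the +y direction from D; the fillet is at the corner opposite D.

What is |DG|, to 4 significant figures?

63.80

The virtual corner opposite D is at (52.80, 51.10). Tangency of A1 to CR means the radius ER is perpendicular to CR and the tangent condition forces EG to be normal to GW, with radius 14.6, so the center E sits 14.6 in from both sides at E = (38.20, 36.50). That places the tangent points at R = (52.80, 36.50) on CR and G = (38.20, 51.10) on GW. Then |DG| = |G − D| = 63.80.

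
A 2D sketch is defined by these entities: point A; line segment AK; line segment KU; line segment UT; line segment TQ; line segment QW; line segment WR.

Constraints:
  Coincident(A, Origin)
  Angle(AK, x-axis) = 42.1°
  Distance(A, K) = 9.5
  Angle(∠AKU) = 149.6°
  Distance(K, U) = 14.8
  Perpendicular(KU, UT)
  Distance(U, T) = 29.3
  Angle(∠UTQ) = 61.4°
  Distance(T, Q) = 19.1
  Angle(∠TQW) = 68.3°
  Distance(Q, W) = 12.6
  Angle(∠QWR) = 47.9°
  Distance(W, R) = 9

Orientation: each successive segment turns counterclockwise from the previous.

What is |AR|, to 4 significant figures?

22.52

A is at the origin; AK runs at 42.1° with length 9.5, so K = (7.049, 6.369). ∠AKU = 149.6° gives KU at 72.50° from the x-axis; with |KU| = 14.8, U = (11.50, 20.48). The perpendicularity gives UT at right angles to KU, so UT runs at 162.5°; with |UT| = 29.3, T = (-16.44, 29.29). ∠UTQ = 61.4° gives TQ at -78.90° from the x-axis; with |TQ| = 19.1, Q = (-12.77, 10.55). ∠TQW = 68.3° gives QW at 32.80° from the x-axis; with |QW| = 12.6, W = (-2.176, 17.38). ∠QWR = 47.9° gives WR at 164.9° from the x-axis; with |WR| = 9.0, R = (-10.87, 19.72). Then |AR| = |R − A| = 22.52.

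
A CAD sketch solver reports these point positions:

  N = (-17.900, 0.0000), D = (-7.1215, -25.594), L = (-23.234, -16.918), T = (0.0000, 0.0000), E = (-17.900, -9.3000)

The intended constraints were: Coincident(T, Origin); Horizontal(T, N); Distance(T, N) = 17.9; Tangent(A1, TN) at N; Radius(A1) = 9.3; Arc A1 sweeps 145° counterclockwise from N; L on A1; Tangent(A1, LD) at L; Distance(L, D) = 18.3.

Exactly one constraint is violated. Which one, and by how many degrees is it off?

Tangent(A1, LD) at L — off by 6.70°.

T = (0.00, 0.00) ✓; T.y = 0.00, N.y = 0.00 ✓; |TN| = 17.90 ✓; ∠(EN, NT) = 90.00° ✓; |EN| = 9.300 ✓; bearing(E→L) − bearing(E→N) = 145.0° ✓; |EL| = 9.300 ✓; ∠(EL, LD) = 83.30° ✗; |LD| = 18.30 ✓.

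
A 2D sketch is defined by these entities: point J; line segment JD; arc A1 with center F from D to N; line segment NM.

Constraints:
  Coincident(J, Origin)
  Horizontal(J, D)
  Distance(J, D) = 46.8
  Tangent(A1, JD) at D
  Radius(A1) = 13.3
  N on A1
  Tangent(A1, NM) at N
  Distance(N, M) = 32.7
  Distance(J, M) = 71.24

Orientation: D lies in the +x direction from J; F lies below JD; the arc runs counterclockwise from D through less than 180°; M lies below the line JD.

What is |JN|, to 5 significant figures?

40.825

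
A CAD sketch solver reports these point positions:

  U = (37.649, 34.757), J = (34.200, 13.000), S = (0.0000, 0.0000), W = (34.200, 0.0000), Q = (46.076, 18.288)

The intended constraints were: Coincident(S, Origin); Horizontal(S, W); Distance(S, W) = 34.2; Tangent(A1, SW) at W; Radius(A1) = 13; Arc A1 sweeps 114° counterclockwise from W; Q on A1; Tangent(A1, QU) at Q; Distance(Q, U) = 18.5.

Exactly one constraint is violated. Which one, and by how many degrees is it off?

Tangent(A1, QU) at Q — off by 3.10°.

S = (0.00, 0.00) ✓; S.y = 0.00, W.y = 0.00 ✓; |SW| = 34.20 ✓; ∠(JW, WS) = 90.00° ✓; |JW| = 13.00 ✓; bearing(J→Q) − bearing(J→W) = 114.0° ✓; |JQ| = 13.00 ✓; ∠(JQ, QU) = 86.90° ✗; |QU| = 18.50 ✓.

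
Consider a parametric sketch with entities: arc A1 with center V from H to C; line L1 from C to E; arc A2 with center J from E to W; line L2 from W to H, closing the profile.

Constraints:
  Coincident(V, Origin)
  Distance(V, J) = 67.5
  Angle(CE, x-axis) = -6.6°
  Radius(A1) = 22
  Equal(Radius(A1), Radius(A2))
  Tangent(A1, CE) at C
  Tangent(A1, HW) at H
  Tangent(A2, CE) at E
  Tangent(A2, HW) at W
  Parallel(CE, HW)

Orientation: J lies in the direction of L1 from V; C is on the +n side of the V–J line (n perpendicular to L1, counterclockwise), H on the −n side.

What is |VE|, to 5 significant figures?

70.995

Tangency of A1 to both parallel lines with radius 22.0 puts C and H at V ± 22.0·n: C = (2.5286, 21.854), H = (-2.5286, -21.854). Equal radii place E and W the same way about J: E = J + 22.0·n = (69.581, 14.096), W = J − 22.0·n = (64.524, -29.612). Then |VE| = |E − V| = 70.995.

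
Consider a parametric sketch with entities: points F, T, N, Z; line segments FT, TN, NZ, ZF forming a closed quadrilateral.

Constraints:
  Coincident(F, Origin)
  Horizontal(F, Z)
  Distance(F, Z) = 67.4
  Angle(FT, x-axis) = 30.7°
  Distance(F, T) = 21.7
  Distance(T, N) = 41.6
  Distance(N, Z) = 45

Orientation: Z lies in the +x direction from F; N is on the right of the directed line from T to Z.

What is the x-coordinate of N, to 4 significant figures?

32.34

F is at the origin; F and Z share the same y with |FZ| = 67.4 and Z in +x, so Z = (67.4, 0). FT runs at 30.7° with |FT| = 21.7, so T = (18.66, 11.08). N is determined by |TN| = 41.6 and |NZ| = 45.0 together: it lies at the intersection of circle(T, 41.6) and circle(Z, 45.0). With |TZ| = 49.98, the foot of the radical line on TZ is 22.05 from T and the perpendicular offset is √(41.6² − 22.05²) = 35.28. Taking the right-of-TZ solution: N = (32.34, -28.21).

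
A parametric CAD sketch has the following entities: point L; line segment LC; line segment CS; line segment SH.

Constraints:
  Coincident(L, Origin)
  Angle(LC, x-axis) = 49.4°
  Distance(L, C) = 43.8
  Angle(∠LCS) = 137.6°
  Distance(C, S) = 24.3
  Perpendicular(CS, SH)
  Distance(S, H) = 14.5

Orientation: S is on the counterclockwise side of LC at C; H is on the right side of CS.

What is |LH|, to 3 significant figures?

71.7

L is at the origin; LC runs at 49.4° with length 43.8, so C = 43.8·(cos 49.4°, sin 49.4°) = (28.5, 33.3). ∠LCS = 137.6°, so CS runs at 49.4° + (180° − 137.6°) = 91.8° from the x-axis; with |CS| = 24.3, S = C + 24.3·(cos 91.8°, sin 91.8°) = (27.7, 57.5). CS is perpendicular to SH; with |SH| = 14.5 on the right of CS, H = S + 14.5·(1.00, 0.0314) = (42.2, 58.0). Then |LH| = |H − L| = 71.7.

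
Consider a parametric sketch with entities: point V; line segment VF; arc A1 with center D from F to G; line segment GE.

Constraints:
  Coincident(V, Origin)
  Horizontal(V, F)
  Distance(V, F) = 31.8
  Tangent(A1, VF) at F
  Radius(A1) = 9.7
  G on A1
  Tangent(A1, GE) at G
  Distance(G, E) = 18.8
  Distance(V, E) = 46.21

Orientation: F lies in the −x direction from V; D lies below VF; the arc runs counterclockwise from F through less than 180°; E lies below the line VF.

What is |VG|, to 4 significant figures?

42.94

Checks: |DG| = 9.700 ✓; ∠(DG, GE) = 90.00° ✓; |GE| = 18.80 ✓; |VE| = 46.21 ✓.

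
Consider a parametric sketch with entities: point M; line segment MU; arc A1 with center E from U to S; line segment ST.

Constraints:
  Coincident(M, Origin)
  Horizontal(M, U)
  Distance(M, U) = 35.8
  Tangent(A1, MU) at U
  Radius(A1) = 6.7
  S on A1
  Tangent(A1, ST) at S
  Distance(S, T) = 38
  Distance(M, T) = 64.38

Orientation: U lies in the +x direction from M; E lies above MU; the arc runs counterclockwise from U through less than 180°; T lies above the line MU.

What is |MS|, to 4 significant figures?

42.84

M is at the origin; MU is horizontal with |MU| = 35.8 and U on the +x side, so U = (35.80, 0.000). The tangent condition forces EU to be normal to MU, so E = U + (0, 6.7) = (35.80, 6.700). Since ES ⟂ ST (tangency), |ET| = √(6.7² + 38.0²) = 38.59 regardless of where S sits on A1. So T lies on both circle(M, 64.38) and circle(E, 38.59); the above-MU intersection is T = (47.48, 43.47). S is the foot of the tangent from T: S = (42.44, 5.811).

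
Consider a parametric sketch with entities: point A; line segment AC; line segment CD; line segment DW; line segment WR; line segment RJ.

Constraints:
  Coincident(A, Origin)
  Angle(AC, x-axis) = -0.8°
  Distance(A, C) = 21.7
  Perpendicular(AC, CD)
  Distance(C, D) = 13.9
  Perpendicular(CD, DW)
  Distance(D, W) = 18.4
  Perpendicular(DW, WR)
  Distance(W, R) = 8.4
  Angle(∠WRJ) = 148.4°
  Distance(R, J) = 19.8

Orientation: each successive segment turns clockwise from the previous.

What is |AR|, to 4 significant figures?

6.414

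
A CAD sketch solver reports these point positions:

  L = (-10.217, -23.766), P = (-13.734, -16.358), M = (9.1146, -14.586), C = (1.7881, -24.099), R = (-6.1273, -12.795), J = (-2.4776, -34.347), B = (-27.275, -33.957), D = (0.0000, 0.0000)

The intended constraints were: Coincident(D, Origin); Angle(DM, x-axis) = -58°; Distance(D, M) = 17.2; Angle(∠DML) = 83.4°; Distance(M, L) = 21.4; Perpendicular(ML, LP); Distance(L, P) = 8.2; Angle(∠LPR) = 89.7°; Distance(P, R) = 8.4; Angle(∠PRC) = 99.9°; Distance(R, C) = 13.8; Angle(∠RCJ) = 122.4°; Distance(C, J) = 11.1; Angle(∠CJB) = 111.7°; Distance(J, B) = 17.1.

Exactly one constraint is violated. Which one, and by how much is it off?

Distance(J, B) = 17.1 — off by 7.70.

D = (0.00, 0.00) ✓; DM at -58.00° ✓; |DM| = 17.20 ✓; ∠DML = 83.40° ✓; |ML| = 21.40 ✓; ∠(ML, LP) = 90.01° ✓; |LP| = 8.200 ✓; ∠LPR = 89.70° ✓; |PR| = 8.400 ✓; ∠PRC = 99.90° ✓; |RC| = 13.80 ✓; ∠RCJ = 122.4° ✓; |CJ| = 11.10 ✓; ∠CJB = 111.7° ✓; |JB| = 24.80 ✗.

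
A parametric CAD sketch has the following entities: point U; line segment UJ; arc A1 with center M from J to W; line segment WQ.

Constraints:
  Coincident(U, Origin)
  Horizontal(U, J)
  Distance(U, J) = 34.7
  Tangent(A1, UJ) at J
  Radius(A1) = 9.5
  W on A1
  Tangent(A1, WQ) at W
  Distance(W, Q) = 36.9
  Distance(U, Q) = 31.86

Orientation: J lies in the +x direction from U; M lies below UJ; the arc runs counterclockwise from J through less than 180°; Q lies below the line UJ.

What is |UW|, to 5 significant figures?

27.634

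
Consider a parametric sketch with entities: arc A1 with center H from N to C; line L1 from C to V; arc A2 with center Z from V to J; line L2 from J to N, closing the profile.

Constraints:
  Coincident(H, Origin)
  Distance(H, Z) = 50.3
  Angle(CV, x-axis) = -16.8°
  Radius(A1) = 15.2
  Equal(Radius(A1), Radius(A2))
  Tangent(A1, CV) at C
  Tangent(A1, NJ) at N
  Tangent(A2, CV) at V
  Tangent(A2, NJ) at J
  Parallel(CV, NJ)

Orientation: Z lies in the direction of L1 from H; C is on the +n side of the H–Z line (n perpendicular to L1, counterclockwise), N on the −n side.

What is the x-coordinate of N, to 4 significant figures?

-4.393

The slot axis is L1's direction at -16.8°, so u = (cos -16.8°, sin -16.8°) = (0.9573, -0.2890) and n = (−sin -16.8°, cos -16.8°) = (0.2890, 0.9573). H is at the origin and Z lies 50.3 along u from H, so Z = 50.3·u = (48.15, -14.54). Tangency of A1 to both parallel lines with radius 15.2 puts C and N at H ± 15.2·n: C = (4.393, 14.55), N = (-4.393, -14.55). So N.x = -4.393.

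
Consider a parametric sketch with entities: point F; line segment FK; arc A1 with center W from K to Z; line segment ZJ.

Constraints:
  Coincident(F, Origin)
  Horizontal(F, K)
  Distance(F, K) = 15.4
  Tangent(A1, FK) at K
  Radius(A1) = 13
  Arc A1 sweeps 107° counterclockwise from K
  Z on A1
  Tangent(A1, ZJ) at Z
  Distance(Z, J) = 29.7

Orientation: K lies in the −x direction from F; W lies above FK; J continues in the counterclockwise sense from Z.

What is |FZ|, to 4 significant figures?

17.06

F is at the origin; FK is horizontal with |FK| = 15.4 and K on the −x side, so K = (-15.40, 0.000). The tangent condition forces WK to be normal to FK, so W = K + (0, 13) = (-15.40, 13.00). On A1, K sits at bearing -90° from W; a 107° counterclockwise sweep puts Z at bearing 17°, so Z = W + 13.0·(cos 17°, sin 17°) = (-2.968, 16.80). Then |FZ| = |Z − F| = 17.06.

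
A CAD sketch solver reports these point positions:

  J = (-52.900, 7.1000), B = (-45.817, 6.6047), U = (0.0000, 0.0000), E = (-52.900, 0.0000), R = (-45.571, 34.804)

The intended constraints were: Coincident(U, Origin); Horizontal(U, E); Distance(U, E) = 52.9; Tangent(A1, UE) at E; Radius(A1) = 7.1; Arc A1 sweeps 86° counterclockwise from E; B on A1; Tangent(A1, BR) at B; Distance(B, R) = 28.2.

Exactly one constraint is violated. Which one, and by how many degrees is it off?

Tangent(A1, BR) at B — off by 3.50°.

U = (0.00, 0.00) ✓; U.y = 0.00, E.y = 0.00 ✓; |UE| = 52.90 ✓; ∠(JE, EU) = 90.00° ✓; |JE| = 7.100 ✓; bearing(J→B) − bearing(J→E) = 86.00° ✓; |JB| = 7.100 ✓; ∠(JB, BR) = 86.50° ✗; |BR| = 28.20 ✓.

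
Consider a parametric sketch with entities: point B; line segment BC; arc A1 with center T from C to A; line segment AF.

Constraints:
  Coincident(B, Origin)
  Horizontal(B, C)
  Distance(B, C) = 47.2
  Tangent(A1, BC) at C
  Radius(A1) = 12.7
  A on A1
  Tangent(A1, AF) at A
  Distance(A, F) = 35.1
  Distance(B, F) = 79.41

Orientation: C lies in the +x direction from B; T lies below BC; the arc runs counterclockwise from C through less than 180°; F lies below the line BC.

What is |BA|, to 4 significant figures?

44.71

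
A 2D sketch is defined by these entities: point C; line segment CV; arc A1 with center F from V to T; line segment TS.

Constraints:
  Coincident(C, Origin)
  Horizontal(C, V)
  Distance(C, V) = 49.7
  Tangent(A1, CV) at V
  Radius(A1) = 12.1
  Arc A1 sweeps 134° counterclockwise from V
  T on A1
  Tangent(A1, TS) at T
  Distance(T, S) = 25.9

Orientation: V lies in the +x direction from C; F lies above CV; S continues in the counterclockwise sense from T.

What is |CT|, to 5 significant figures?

61.899

C is at the origin; CV is horizontal with |CV| = 49.7 and V on the +x side, so V = (49.700, 0.0000). Tangency of A1 to CV means the radius FV is perpendicular to CV, so F = V + (0, 12.1) = (49.700, 12.100). On A1, V sits at bearing -90° from F; a 134° counterclockwise sweep puts T at bearing 44°, so T = F + 12.1·(cos 44°, sin 44°) = (58.404, 20.505). Then |CT| = |T − C| = 61.899.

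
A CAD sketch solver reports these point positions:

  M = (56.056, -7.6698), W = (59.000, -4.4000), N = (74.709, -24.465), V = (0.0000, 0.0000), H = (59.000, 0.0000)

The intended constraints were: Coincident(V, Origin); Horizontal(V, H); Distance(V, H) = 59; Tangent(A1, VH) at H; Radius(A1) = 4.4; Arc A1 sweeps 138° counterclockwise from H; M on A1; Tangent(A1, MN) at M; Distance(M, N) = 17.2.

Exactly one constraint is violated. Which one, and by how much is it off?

Distance(M, N) = 17.2 — off by 7.90.

V = (0.00, 0.00) ✓; V.y = 0.00, H.y = 0.00 ✓; |VH| = 59.00 ✓; ∠(WH, HV) = 90.00° ✓; |WH| = 4.400 ✓; bearing(W→M) − bearing(W→H) = 138.0° ✓; |WM| = 4.400 ✓; ∠(WM, MN) = 90.00° ✓; |MN| = 25.10 ✗.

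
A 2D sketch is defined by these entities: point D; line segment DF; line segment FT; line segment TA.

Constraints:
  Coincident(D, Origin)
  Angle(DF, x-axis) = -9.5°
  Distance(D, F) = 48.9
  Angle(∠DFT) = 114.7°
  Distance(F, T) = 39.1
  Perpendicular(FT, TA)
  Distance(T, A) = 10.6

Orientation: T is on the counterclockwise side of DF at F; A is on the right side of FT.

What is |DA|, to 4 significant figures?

81.07

∠DFT = 114.7°, so FT runs at -9.5° + (180° − 114.7°) = 55.80° from the x-axis; with |FT| = 39.1, T = F + 39.1·(cos 55.80°, sin 55.80°) = (70.21, 24.27). The perpendicularity gives TA at right angles to FT; with |TA| = 10.6 on the right of FT, A = T + 10.6·(0.8271, -0.5621) = (78.97, 18.31). Then |DA| = |A − D| = 81.07.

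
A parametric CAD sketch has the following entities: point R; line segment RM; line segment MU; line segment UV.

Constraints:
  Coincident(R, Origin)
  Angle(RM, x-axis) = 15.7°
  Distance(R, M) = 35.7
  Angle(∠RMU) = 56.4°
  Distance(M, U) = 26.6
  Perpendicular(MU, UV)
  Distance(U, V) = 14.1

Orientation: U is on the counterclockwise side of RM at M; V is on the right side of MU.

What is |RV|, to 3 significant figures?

44.4

∠RMU = 56.4°, so MU runs at 15.7° + (180° − 56.4°) = 139° from the x-axis; with |MU| = 26.6, U = M + 26.6·(cos 139°, sin 139°) = (14.2, 27.0). The perpendicularity gives UV at right angles to MU; with |UV| = 14.1 on the right of MU, V = U + 14.1·(0.652, 0.758) = (23.4, 37.7). Then |RV| = |V − R| = 44.4.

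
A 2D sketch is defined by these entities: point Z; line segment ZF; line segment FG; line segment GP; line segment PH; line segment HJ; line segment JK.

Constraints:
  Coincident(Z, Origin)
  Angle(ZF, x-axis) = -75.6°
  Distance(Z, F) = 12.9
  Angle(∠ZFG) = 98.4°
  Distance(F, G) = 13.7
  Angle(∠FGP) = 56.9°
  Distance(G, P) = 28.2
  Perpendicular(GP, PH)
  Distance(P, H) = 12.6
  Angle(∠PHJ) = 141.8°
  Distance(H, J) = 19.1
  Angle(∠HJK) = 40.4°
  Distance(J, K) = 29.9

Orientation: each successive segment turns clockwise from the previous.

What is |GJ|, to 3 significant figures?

32.1

Z is at the origin; ZF runs at -75.6° with length 12.9, so F = (3.21, -12.5). ∠ZFG = 98.4° gives FG at -157° from the x-axis; with |FG| = 13.7, G = (-9.42, -17.8). ∠FGP = 56.9° gives GP at 79.7° from the x-axis; with |GP| = 28.2, P = (-4.38, 9.94). The perpendicularity gives PH at right angles to GP, so PH runs at -10.3°; with |PH| = 12.6, H = (8.02, 7.69). ∠PHJ = 141.8° gives HJ at -48.5° from the x-axis; with |HJ| = 19.1, J = (20.7, -6.62). Then |GJ| = |J − G| = 32.1.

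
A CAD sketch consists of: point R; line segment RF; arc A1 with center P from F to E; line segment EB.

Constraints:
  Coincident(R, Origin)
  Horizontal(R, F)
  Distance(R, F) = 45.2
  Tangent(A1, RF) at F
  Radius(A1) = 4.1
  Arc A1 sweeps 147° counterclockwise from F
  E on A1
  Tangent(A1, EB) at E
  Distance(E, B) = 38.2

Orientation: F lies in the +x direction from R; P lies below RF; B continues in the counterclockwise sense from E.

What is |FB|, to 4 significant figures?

41.13

On A1, F sits at bearing 90° from P; a 147° counterclockwise sweep puts E at bearing 237°, so E = P + 4.1·(cos 237°, sin 237°) = (42.97, -7.539). Tangency of A1 to EB means the radius PE is perpendicular to EB, so EB runs along (−sin 237°, cos 237°); with |EB| = 38.2, B = (75.00, -28.34). Then |FB| = |B − F| = 41.13.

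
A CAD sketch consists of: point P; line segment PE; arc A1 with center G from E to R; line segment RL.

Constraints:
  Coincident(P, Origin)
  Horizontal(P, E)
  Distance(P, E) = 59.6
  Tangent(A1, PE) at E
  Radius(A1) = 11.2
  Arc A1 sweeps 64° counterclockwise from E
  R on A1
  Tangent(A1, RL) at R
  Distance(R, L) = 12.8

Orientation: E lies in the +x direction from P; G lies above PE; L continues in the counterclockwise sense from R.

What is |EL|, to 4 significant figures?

23.72

P is at the origin; P and E share the same y with |PE| = 59.6 and E on the +x side, so E = (59.60, 0.000). Since A1 is tangent to PE there, GE ⟂ PE, so G = E + (0, 11.2) = (59.60, 11.20). On A1, E sits at bearing -90° from G; a 64° counterclockwise sweep puts R at bearing -26°, so R = G + 11.2·(cos -26°, sin -26°) = (69.67, 6.290). Tangency of A1 to RL means the radius GR is perpendicular to RL, so RL runs along (−sin -26°, cos -26°); with |RL| = 12.8, L = (75.28, 17.79). Then |EL| = |L − E| = 23.72.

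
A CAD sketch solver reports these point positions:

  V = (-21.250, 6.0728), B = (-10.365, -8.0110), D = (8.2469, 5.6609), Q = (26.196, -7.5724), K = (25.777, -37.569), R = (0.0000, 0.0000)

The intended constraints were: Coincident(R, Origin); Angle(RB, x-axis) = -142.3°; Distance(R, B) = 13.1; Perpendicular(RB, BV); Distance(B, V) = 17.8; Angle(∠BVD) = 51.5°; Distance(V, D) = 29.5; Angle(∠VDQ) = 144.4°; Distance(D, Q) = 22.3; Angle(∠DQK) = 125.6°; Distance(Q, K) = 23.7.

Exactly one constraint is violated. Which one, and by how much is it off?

Distance(Q, K) = 23.7 — off by 6.30.

R = (0.00, 0.00) ✓; RB at -142.3° ✓; |RB| = 13.10 ✓; ∠(RB, BV) = 90.00° ✓; |BV| = 17.80 ✓; ∠BVD = 51.50° ✓; |VD| = 29.50 ✓; ∠VDQ = 144.4° ✓; |DQ| = 22.30 ✓; ∠DQK = 125.6° ✓; |QK| = 30.00 ✗.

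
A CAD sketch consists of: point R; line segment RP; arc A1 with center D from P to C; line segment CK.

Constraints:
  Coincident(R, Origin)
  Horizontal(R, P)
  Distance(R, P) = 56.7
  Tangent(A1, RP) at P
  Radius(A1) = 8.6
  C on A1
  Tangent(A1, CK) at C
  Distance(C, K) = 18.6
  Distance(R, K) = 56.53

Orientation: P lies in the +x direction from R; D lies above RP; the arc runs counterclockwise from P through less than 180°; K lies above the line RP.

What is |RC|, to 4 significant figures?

64.39

Checks: R = (0.00, 0.00) ✓; |DC| = 8.600 ✓; ∠(DC, CK) = 90.00° ✓; |CK| = 18.60 ✓; |RK| = 56.53 ✓.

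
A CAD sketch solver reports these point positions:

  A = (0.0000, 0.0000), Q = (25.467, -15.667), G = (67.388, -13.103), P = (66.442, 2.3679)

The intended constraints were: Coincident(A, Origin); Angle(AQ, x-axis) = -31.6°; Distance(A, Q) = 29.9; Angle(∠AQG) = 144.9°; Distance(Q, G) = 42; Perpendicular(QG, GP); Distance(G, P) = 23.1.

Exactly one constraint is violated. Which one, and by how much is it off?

Distance(G, P) = 23.1 — off by 7.60.

A = (0.00, 0.00) ✓; AQ at -31.60° ✓; |AQ| = 29.90 ✓; ∠AQG = 144.9° ✓; |QG| = 42.00 ✓; ∠(QG, GP) = 90.00° ✓; |GP| = 15.50 ✗.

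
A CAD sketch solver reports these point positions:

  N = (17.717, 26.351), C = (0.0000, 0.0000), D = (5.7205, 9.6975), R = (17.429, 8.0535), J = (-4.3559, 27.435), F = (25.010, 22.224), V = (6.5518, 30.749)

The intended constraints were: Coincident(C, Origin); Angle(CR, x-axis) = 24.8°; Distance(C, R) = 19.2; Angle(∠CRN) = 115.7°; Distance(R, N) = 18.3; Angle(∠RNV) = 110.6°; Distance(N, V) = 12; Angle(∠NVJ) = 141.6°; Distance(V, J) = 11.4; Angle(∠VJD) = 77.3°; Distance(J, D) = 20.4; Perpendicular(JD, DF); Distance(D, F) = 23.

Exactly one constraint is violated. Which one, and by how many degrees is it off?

Perpendicular(JD, DF) — off by 3.40°.

C = (0.00, 0.00) ✓; CR at 24.80° ✓; |CR| = 19.20 ✓; ∠CRN = 115.7° ✓; |RN| = 18.30 ✓; ∠RNV = 110.6° ✓; |NV| = 12.00 ✓; ∠NVJ = 141.6° ✓; |VJ| = 11.40 ✓; ∠VJD = 77.30° ✓; |JD| = 20.40 ✓; ∠(JD, DF) = 93.40° ✗; |DF| = 23.00 ✓.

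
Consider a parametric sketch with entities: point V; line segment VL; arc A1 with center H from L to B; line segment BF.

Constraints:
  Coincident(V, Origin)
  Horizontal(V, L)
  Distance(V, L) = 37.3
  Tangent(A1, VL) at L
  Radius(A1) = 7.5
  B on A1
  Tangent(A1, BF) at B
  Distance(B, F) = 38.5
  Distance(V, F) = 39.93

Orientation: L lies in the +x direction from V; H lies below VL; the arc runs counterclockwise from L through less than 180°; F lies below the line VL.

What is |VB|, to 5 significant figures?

30.941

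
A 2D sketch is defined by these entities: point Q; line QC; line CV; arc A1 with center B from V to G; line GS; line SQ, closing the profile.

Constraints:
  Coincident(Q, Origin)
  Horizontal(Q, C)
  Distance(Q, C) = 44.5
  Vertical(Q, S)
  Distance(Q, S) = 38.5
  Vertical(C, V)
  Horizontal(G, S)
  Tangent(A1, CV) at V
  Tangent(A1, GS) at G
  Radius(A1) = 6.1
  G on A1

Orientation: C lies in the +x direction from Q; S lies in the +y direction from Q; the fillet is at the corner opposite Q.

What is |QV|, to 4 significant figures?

55.05

The virtual corner opposite Q is at (44.50, 38.50). A1 meets CV tangentially, so BV is at right angles to CV and tangency of A1 to GS means the radius BG is perpendicular to GS, with radius 6.1, so the center B sits 6.1 in from both sides at B = (38.40, 32.40). That places the tangent points at V = (44.50, 32.40) on CV and G = (38.40, 38.50) on GS. Then |QV| = |V − Q| = 55.05.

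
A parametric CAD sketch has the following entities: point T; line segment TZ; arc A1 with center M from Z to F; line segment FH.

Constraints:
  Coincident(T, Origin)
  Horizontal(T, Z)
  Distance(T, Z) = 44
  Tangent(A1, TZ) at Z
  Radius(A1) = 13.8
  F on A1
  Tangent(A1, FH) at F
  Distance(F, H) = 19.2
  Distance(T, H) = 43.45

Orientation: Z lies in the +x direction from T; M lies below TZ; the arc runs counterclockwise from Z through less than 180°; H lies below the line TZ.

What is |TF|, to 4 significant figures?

32.91

T is at the origin; TZ is horizontal with |TZ| = 44.0 and Z on the +x side, so Z = (44.00, 0.000). Tangency of A1 to TZ means the radius MZ is perpendicular to TZ, so M = Z + (0, -13.8) = (44.00, -13.80). Since MF ⟂ FH (tangency), |MH| = √(13.8² + 19.2²) = 23.64 regardless of where F sits on A1. So H lies on both circle(T, 43.45) and circle(M, 23.64); the below-TZ intersection is H = (29.16, -32.21). F is the foot of the tangent from H: F = (30.22, -13.04).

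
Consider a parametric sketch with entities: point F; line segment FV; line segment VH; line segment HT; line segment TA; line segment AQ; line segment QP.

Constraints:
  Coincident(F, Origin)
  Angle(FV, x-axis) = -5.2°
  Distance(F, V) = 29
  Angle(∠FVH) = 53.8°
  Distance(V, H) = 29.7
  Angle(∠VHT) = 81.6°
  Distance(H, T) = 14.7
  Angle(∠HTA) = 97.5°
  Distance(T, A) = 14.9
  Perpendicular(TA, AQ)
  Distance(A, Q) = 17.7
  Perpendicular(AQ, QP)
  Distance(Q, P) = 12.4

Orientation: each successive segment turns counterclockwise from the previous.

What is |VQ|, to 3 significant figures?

13.4

F is at the origin; FV runs at -5.2° with length 29.0, so V = (28.9, -2.63). ∠FVH = 53.8° gives VH at 121° from the x-axis; with |VH| = 29.7, H = (13.6, 22.8). ∠VHT = 81.6° gives HT at -141° from the x-axis; with |HT| = 14.7, T = (2.22, 13.5). ∠HTA = 97.5° gives TA at -58.1° from the x-axis; with |TA| = 14.9, A = (10.1, 0.849). TA is perpendicular to AQ, so AQ runs at 31.9°; with |AQ| = 17.7, Q = (25.1, 10.2). Then |VQ| = |Q − V| = 13.4.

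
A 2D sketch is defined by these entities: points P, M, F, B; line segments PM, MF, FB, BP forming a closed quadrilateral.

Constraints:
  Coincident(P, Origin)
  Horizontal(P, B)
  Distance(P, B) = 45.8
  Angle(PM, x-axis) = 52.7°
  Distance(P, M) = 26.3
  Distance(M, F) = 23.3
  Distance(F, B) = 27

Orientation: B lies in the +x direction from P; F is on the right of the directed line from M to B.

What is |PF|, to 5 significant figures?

19.016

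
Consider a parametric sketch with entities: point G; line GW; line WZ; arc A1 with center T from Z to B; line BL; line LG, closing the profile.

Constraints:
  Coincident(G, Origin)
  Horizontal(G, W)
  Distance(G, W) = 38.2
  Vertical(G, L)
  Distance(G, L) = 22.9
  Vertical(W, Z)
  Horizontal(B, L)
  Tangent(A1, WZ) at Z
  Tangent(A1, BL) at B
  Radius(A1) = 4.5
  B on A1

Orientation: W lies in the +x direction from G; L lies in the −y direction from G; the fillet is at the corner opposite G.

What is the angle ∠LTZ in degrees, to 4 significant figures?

172.4°

G is at the origin; G and W share the same y with |GW| = 38.2 and W on the +x side, so W = (38.20, 0.000). GL is vertical with |GL| = 22.9 and L on the −y side, so L = (0.000, -22.90). The virtual corner opposite G is at (38.20, -22.90). Tangency of A1 to WZ means the radius TZ is perpendicular to WZ and A1 meets BL tangentially, so TB is at right angles to BL, with radius 4.5, so the center T sits 4.5 in from both sides at T = (33.70, -18.40). That places the tangent points at Z = (38.20, -18.40) on WZ and B = (33.70, -22.90) on BL. Then cos ∠LTZ = TL·TZ / (|TL||TZ|), giving 172.4°.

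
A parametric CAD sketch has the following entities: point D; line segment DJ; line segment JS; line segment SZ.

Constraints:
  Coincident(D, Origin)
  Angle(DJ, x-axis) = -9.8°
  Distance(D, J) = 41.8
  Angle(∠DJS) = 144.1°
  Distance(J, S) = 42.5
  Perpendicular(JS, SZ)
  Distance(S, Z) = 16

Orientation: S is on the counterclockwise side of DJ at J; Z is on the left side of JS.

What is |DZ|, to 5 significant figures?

76.833

D is at the origin; DJ runs at -9.8° with length 41.8, so J = 41.8·(cos -9.8°, sin -9.8°) = (41.190, -7.1148). ∠DJS = 144.1°, so JS runs at -9.8° + (180° − 144.1°) = 26.100° from the x-axis; with |JS| = 42.5, S = J + 42.5·(cos 26.100°, sin 26.100°) = (79.356, 11.583). JS is perpendicular to SZ; with |SZ| = 16.0 on the left of JS, Z = S + 16.0·(-0.43994, 0.89803) = (72.317, 25.951). Then |DZ| = |Z − D| = 76.833.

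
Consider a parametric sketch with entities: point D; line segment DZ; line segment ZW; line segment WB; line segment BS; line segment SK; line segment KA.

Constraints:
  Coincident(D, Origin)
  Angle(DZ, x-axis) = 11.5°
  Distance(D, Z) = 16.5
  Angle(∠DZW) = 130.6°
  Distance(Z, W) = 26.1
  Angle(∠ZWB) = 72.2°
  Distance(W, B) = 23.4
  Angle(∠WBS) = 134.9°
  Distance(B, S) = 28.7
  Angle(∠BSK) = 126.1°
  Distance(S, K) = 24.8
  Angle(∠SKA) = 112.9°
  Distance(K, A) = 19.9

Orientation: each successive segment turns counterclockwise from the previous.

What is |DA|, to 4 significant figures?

18.56

∠BSK = 126.1° gives SK at -92.30° from the x-axis; with |SK| = 24.8, K = (-18.93, -10.07). ∠SKA = 112.9° gives KA at -25.20° from the x-axis; with |KA| = 19.9, A = (-0.9227, -18.54). Then |DA| = |A − D| = 18.56.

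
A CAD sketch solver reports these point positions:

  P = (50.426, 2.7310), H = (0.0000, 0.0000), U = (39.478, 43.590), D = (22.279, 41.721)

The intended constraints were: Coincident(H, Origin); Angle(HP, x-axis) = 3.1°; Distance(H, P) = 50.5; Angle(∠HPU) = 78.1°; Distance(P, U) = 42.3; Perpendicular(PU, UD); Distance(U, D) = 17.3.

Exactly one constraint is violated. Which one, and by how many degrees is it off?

Perpendicular(PU, UD) — off by 8.80°.

H = (0.00, 0.00) ✓; HP at 3.100° ✓; |HP| = 50.50 ✓; ∠HPU = 78.10° ✓; |PU| = 42.30 ✓; ∠(PU, UD) = 81.20° ✗; |UD| = 17.30 ✓.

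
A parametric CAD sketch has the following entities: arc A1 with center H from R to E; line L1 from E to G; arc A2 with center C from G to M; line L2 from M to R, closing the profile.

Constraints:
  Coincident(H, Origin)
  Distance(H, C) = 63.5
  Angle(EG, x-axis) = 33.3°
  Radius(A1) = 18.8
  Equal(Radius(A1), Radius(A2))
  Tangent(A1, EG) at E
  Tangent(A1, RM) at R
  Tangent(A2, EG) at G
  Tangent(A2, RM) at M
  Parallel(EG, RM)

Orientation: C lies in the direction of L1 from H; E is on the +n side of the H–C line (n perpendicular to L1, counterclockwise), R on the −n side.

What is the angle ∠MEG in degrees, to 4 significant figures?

30.63°

Tangency of A1 to both parallel lines with radius 18.8 puts E and R at H ± 18.8·n: E = (-10.32, 15.71), R = (10.32, -15.71). Equal radii place G and M the same way about C: G = C + 18.8·n = (42.75, 50.58), M = C − 18.8·n = (63.40, 19.15). Then cos ∠MEG = EM·EG / (|EM||EG|), giving 30.63°.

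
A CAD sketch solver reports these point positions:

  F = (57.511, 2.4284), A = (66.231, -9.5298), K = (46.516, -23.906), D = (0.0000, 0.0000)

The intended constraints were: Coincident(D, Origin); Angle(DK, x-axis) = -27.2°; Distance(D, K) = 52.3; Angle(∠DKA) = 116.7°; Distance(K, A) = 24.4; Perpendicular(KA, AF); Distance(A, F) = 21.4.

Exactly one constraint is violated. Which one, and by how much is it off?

Distance(A, F) = 21.4 — off by 6.60.

D = (0.00, 0.00) ✓; DK at -27.20° ✓; |DK| = 52.30 ✓; ∠DKA = 116.7° ✓; |KA| = 24.40 ✓; ∠(KA, AF) = 90.00° ✓; |AF| = 14.80 ✗.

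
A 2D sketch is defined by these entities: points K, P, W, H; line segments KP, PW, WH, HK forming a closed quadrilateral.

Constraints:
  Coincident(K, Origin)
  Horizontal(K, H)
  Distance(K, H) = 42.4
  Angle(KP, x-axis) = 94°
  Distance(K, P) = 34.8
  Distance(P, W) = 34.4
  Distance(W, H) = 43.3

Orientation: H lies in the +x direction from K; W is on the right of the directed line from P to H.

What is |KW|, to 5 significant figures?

0.96407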